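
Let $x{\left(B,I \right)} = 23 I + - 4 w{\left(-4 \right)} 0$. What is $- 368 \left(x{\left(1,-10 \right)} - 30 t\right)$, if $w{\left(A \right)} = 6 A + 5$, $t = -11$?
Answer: $-36800$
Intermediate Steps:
$w{\left(A \right)} = 5 + 6 A$
$x{\left(B,I \right)} = 23 I$ ($x{\left(B,I \right)} = 23 I + - 4 \left(5 + 6 \left(-4\right)\right) 0 = 23 I + - 4 \left(5 - 24\right) 0 = 23 I + \left(-4\right) \left(-19\right) 0 = 23 I + 76 \cdot 0 = 23 I + 0 = 23 I$)
$- 368 \left(x{\left(1,-10 \right)} - 30 t\right) = - 368 \left(23 \left(-10\right) - -330\right) = - 368 \left(-230 + 330\right) = \left(-368\right) 100 = -36800$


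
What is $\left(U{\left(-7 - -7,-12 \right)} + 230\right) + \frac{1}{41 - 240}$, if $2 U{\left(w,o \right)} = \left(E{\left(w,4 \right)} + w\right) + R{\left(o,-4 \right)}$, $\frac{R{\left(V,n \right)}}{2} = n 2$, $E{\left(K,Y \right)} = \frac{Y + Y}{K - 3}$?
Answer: $\frac{131735}{597} \approx 220.66$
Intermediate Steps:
$E{\left(K,Y \right)} = \frac{2 Y}{-3 + K}$
$R{\left(V,n \right)} = 4 n$ ($R{\left(V,n \right)} = 2 n 2 = 2 \cdot 2 n = 4 n$)
$U{\left(w,o \right)} = -8 + \frac{w}{2} + \frac{4}{-3 + w}$ ($U{\left(w,o \right)} = \frac{\left(2 \cdot 4 \frac{1}{-3 + w} + w\right) + 4 \left(-4\right)}{2} = \frac{\left(\frac{8}{-3 + w} + w\right) - 16}{2} = \frac{\left(w + \frac{8}{-3 + w}\right) - 16}{2} = \frac{-16 + w + \frac{8}{-3 + w}}{2} = -8 + \frac{w}{2} + \frac{4}{-3 + w}$)
$\left(U{\left(-7 - -7,-12 \right)} + 230\right) + \frac{1}{41 - 240} = \left(\frac{8 + \left(-16 - 0\right) \left(-3 - 0\right)}{2 \left(-3 - 0\right)} + 230\right) + \frac{1}{41 - 240} = \left(\frac{8 + \left(-16 + \left(-7 + 7\right)\right) \left(-3 + \left(-7 + 7\right)\right)}{2 \left(-3 + \left(-7 + 7\right)\right)} + 230\right) + \frac{1}{-199} = \left(\frac{8 + \left(-16 + 0\right) \left(-3 + 0\right)}{2 \left(-3 + 0\right)} + 230\right) - \frac{1}{199} = \left(\frac{8 - -48}{2 \left(-3\right)} + 230\right) - \frac{1}{199} = \left(\frac{1}{2} \left(- \frac{1}{3}\right) \left(8 + 48\right) + 230\right) - \frac{1}{199} = \left(\frac{1}{2} \left(- \frac{1}{3}\right) 56 + 230\right) - \frac{1}{199} = \left(- \frac{28}{3} + 230\right) - \frac{1}{199} = \frac{662}{3} - \frac{1}{199} = \frac{131735}{597}$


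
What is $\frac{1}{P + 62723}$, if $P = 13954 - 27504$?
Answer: $\frac{1}{49173} \approx 2.0336 \cdot 10^{-5}$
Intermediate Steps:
$P = -13550$
$\frac{1}{P + 62723} = \frac{1}{-13550 + 62723} = \frac{1}{49173}$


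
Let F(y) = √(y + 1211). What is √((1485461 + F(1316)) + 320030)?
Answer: √(1805491 + 19*√7) ≈ 1343.7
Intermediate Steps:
F(y) = √(1211 + y)
√((1485461 + F(1316)) + 320030) = √((1485461 + √(1211 + 1316)) + 320030) = √((1485461 + √2527) + 320030) = √((1485461 + 19*√7) + 320030) = √(1805491 + 19*√7)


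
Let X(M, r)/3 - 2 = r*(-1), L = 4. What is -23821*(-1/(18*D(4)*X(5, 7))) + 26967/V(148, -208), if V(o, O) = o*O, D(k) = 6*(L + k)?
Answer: -33837437/12467520 ≈ -2.7140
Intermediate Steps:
X(M, r) = 6 - 3*r (X(M, r) = 6 + 3*(r*(-1)) = 6 + 3*(-r) = 6 - 3*r)
D(k) = 24 + 6*k (D(k) = 6*(4 + k) = 24 + 6*k)
V(o, O) = O*o
-23821*(-1/(18*D(4)*X(5, 7))) + 26967/V(148, -208) = -23821*(-1/(18*(6 - 3*7)*(24 + 6*4))) + 26967/((-208*148)) = -23821*(-1/(18*(6 - 21)*(24 + 24))) + 26967/(-30784) = -23821/(-15*48*(-18)) + 26967*(-1/30784) = -23821/((-720*(-18))) - 26967/30784 = -23821/12960 - 26967/30784 = -33837437/12467520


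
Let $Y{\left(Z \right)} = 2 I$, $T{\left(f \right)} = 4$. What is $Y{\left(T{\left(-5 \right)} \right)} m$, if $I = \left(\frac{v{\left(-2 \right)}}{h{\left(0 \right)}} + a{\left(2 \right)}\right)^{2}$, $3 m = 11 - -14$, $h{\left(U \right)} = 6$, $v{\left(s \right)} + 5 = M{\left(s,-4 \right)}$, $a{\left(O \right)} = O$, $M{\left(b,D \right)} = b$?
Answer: $\frac{625}{54} \approx 11.574$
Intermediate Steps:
$v{\left(s \right)} = -5 + s$
$m = \frac{25}{3}$ ($m = \frac{11 - -14}{3} = \frac{11 + 14}{3} = \frac{1}{3} \cdot 25 = \frac{25}{3} \approx 8.3333$)
$I = \frac{25}{36}$ ($I = \left(\frac{-5 - 2}{6} + 2\right)^{2} = \left(\left(-7\right) \frac{1}{6} + 2\right)^{2} = \left(- \frac{7}{6} + 2\right)^{2} = \left(\frac{5}{6}\right)^{2} = \frac{25}{36} \approx 0.69444$)
$Y{\left(Z \right)} = \frac{25}{18}$ ($Y{\left(Z \right)} = 2 \cdot \frac{25}{36} = \frac{25}{18}$)
$Y{\left(T{\left(-5 \right)} \right)} m = \frac{25}{18} \cdot \frac{25}{3} = \frac{625}{54}$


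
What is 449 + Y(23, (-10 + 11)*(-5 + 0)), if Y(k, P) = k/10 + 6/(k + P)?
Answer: 13549/30 ≈ 451.63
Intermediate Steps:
Y(k, P) = 6/(P + k) + k/10 (Y(k, P) = k*(⅒) + 6/(P + k) = k/10 + 6/(P + k) = 6/(P + k) + k/10)
449 + Y(23, (-10 + 11)*(-5 + 0)) = 449 + (60 + 23² + ((-10 + 11)*(-5 + 0))*23)/(10*((-10 + 11)*(-5 + 0) + 23)) = 449 + (60 + 529 + (1*(-5))*23)/(10*(1*(-5) + 23)) = 449 + (60 + 529 - 5*23)/(10*(-5 + 23)) = 449 + (⅒)*(60 + 529 - 115)/18 = 449 + (⅒)*(1/18)*474 = 449 + 79/30 = 13549/30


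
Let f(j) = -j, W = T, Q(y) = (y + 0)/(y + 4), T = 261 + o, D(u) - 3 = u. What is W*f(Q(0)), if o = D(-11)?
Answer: 0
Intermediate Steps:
D(u) = 3 + u
o = -8 (o = 3 - 11 = -8)
T = 253 (T = 261 - 8 = 253)
Q(y) = y/(4 + y)
W = 253
W*f(Q(0)) = 253*(-0/(4 + 0)) = 253*(-0/4) = 253*(-1*0) = 253*0 = 0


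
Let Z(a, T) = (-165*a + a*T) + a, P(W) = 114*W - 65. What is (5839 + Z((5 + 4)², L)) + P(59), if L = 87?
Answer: 6263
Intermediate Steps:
P(W) = -65 + 114*W
Z(a, T) = -164*a + T*a (Z(a, T) = (-165*a + T*a) + a = -164*a + T*a)
(5839 + Z((5 + 4)², L)) + P(59) = (5839 + (5 + 4)²*(-164 + 87)) + (-65 + 114*59) = (5839 + 9²*(-77)) + (-65 + 6726) = (5839 + 81*(-77)) + 6661 = (5839 - 6237) + 6661 = -398 + 6661 = 6263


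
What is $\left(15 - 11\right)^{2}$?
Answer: $16$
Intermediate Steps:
$\left(15 - 11\right)^{2} = 4^{2} = 16$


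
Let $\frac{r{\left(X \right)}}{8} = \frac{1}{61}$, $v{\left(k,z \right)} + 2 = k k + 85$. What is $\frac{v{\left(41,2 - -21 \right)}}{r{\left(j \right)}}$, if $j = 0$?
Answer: $\frac{26901}{2} \approx 13451.0$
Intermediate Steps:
$v{\left(k,z \right)} = 83 + k^{2}$ ($v{\left(k,z \right)} = -2 + \left(k k + 85\right) = -2 + \left(k^{2} + 85\right) = -2 + \left(85 + k^{2}\right) = 83 + k^{2}$)
$r{\left(X \right)} = \frac{8}{61}$
$\frac{v{\left(41,2 - -21 \right)}}{r{\left(j \right)}} = \frac{83 + 41^{2}}{\frac{8}{61}} = \left(83 + 1681\right) \frac{61}{8} = 1764 \cdot \frac{61}{8} = \frac{26901}{2}$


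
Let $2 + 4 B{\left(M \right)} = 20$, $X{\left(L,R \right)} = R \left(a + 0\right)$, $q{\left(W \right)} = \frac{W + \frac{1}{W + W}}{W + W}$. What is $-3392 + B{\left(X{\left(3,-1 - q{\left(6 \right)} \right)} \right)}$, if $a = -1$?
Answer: $- \frac{6775}{2} \approx -3387.5$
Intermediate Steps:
$q{\left(W \right)} = \frac{W + \frac{1}{2 W}}{2 W}$
$X{\left(L,R \right)} = - R$ ($X{\left(L,R \right)} = R \left(-1 + 0\right) = R \left(-1\right) = - R$)
$B{\left(M \right)} = \frac{9}{2}$ ($B{\left(M \right)} = - \frac{1}{2} + \frac{1}{4} \cdot 20 = - \frac{1}{2} + 5 = \frac{9}{2}$)
$-3392 + B{\left(X{\left(3,-1 - q{\left(6 \right)} \right)} \right)} = -3392 + \frac{9}{2} = - \frac{6775}{2}$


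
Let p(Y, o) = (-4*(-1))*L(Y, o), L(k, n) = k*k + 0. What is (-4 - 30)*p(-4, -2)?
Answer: -2176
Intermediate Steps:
L(k, n) = k² (L(k, n) = k² + 0 = k²)
p(Y, o) = 4*Y² (p(Y, o) = (-4*(-1))*Y² = 4*Y²)
(-4 - 30)*p(-4, -2) = (-4 - 30)*(4*(-4)²) = -136*16 = -34*64 = -2176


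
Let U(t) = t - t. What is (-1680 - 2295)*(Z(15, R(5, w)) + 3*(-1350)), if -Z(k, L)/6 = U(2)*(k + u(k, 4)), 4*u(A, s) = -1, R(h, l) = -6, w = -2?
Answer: 16098750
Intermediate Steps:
u(A, s) = -¼ (u(A, s) = (¼)*(-1) = -¼)
U(t) = 0
Z(k, L) = 0 (Z(k, L) = -0*(k - ¼) = -0*(-¼ + k) = -6*0 = 0)
(-1680 - 2295)*(Z(15, R(5, w)) + 3*(-1350)) = (-1680 - 2295)*(0 + 3*(-1350)) = -3975*(0 - 4050) = -3975*(-4050) = 16098750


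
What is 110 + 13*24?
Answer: 422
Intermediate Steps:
110 + 13*24 = 110 + 312 = 422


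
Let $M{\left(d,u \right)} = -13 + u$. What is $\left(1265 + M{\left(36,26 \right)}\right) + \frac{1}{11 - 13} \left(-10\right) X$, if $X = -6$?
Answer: $1248$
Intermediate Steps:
$\left(1265 + M{\left(36,26 \right)}\right) + \frac{1}{11 - 13} \left(-10\right) X = \left(1265 + \left(-13 + 26\right)\right) + \frac{1}{11 - 13} \left(-10\right) \left(-6\right) = \left(1265 + 13\right) + \frac{1}{-2} \left(-10\right) \left(-6\right) = 1278 + \left(- \frac{1}{2}\right) \left(-10\right) \left(-6\right) = 1278 + 5 \left(-6\right) = 1278 - 30 = 1248$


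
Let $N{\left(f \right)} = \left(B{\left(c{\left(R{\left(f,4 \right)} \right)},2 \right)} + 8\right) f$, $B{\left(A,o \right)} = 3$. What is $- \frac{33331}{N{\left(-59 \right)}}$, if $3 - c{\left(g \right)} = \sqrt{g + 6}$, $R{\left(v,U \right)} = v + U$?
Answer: $\frac{33331}{649} \approx 51.357$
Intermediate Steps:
$R{\left(v,U \right)} = U + v$
$c{\left(g \right)} = 3 - \sqrt{6 + g}$ ($c{\left(g \right)} = 3 - \sqrt{g + 6} = 3 - \sqrt{6 + g}$)
$N{\left(f \right)} = 11 f$ ($N{\left(f \right)} = \left(3 + 8\right) f = 11 f$)
$- \frac{33331}{N{\left(-59 \right)}} = - \frac{33331}{11 \left(-59\right)} = - \frac{33331}{-649} = \left(-33331\right) \left(- \frac{1}{649}\right) = \frac{33331}{649}$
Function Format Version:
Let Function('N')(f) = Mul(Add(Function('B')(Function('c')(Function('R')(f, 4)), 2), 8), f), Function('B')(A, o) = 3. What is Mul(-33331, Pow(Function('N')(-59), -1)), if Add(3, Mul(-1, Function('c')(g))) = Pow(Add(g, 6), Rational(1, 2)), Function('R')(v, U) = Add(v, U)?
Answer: Rational(33331, 649) ≈ 51.357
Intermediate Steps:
Function('R')(v, U) = Add(U, v)
Function('c')(g) = Add(3, Mul(-1, Pow(Add(6, g), Rational(1, 2)))) (Function('c')(g) = Add(3, Mul(-1, Pow(Add(g, 6), Rational(1, 2)))) = Add(3, Mul(-1, Pow(Add(6, g), Rational(1, 2)))))
Function('N')(f) = Mul(11, f) (Function('N')(f) = Mul(Add(3, 8), f) = Mul(11, f))
Mul(-33331, Pow(Function('N')(-59), -1)) = Mul(-33331, Pow(Mul(11, -59), -1)) = Mul(-33331, Pow(-649, -1)) = Mul(-33331, Rational(-1, 649)) = Rational(33331, 649)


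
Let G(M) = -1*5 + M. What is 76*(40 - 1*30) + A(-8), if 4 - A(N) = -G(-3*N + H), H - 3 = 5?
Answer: 791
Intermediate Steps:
H = 8 (H = 3 + 5 = 8)
G(M) = -5 + M
A(N) = 7 - 3*N (A(N) = 4 - (-1)*(-5 + (-3*N + 8)) = 4 - (-1)*(-5 + (8 - 3*N)) = 4 - (-1)*(3 - 3*N) = 4 - (-3 + 3*N) = 4 + (3 - 3*N) = 7 - 3*N)
76*(40 - 1*30) + A(-8) = 76*(40 - 1*30) + (7 - 3*(-8)) = 76*(40 - 30) + (7 + 24) = 76*10 + 31 = 760 + 31 = 791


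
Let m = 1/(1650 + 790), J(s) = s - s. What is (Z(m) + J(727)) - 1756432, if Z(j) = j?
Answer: -4285694079/2440 ≈ -1.7564e+6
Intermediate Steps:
J(s) = 0
m = 1/2440 ≈ 0.00040984
(Z(m) + J(727)) - 1756432 = (1/2440 + 0) - 1756432 = 1/2440 - 1756432 = -4285694079/2440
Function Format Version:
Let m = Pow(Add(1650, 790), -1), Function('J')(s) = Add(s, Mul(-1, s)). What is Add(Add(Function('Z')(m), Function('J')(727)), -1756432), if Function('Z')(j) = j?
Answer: Rational(-4285694079, 2440) ≈ -1.7564e+6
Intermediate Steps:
Function('J')(s) = 0
m = Rational(1, 2440) (m = Pow(2440, -1) = Rational(1, 2440) ≈ 0.00040984)
Add(Add(Function('Z')(m), Function('J')(727)), -1756432) = Add(Add(Rational(1, 2440), 0), -1756432) = Add(Rational(1, 2440), -1756432) = Rational(-4285694079, 2440)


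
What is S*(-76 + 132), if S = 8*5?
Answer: 2240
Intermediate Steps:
S = 40
S*(-76 + 132) = 40*(-76 + 132) = 40*56 = 2240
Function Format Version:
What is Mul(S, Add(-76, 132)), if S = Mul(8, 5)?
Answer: 2240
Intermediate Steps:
S = 40
Mul(S, Add(-76, 132)) = Mul(40, Add(-76, 132)) = Mul(40, 56) = 2240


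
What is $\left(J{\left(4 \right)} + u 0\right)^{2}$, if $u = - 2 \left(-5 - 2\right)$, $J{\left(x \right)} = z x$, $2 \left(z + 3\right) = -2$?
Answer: $256$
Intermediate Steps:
$z = -4$ ($z = -3 + \frac{1}{2} \left(-2\right) = -3 - 1 = -4$)
$J{\left(x \right)} = - 4 x$
$u = 14$ ($u = \left(-2\right) \left(-7\right) = 14$)
$\left(J{\left(4 \right)} + u 0\right)^{2} = \left(\left(-4\right) 4 + 14 \cdot 0\right)^{2} = \left(-16 + 0\right)^{2} = \left(-16\right)^{2} = 256$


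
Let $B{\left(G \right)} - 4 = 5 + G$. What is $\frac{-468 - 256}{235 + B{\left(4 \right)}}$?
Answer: $- \frac{181}{62} \approx -2.9194$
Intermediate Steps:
$B{\left(G \right)} = 9 + G$ ($B{\left(G \right)} = 4 + \left(5 + G\right) = 9 + G$)
$\frac{-468 - 256}{235 + B{\left(4 \right)}} = \frac{-468 - 256}{235 + \left(9 + 4\right)} = - \frac{724}{235 + 13} = - \frac{724}{248} = \left(-724\right) \frac{1}{248} = - \frac{181}{62}$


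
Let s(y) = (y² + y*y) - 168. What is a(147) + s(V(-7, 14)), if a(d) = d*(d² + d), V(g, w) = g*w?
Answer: 3217172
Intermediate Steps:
s(y) = -168 + 2*y² (s(y) = (y² + y²) - 168 = 2*y² - 168 = -168 + 2*y²)
a(d) = d*(d + d²)
a(147) + s(V(-7, 14)) = 147²*(1 + 147) + (-168 + 2*(-7*14)²) = 21609*148 + (-168 + 2*(-98)²) = 3198132 + (-168 + 2*9604) = 3198132 + (-168 + 19208) = 3198132 + 19040 = 3217172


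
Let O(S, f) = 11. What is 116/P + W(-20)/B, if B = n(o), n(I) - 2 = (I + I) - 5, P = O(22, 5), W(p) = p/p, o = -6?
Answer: 1729/165 ≈ 10.479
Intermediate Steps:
W(p) = 1
P = 11
n(I) = -3 + 2*I (n(I) = 2 + ((I + I) - 5) = 2 + (2*I - 5) = 2 + (-5 + 2*I) = -3 + 2*I)
B = -15 (B = -3 + 2*(-6) = -3 - 12 = -15)
116/P + W(-20)/B = 116/11 + 1/(-15) = 116*(1/11) + 1*(-1/15) = 116/11 - 1/15 = 1729/165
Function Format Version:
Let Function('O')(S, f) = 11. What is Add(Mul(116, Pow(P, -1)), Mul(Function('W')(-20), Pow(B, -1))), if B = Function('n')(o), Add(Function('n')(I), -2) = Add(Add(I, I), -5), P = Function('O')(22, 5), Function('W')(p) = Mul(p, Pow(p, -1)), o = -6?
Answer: Rational(1729, 165) ≈ 10.479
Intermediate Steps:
Function('W')(p) = 1
P = 11
Function('n')(I) = Add(-3, Mul(2, I)) (Function('n')(I) = Add(2, Add(Add(I, I), -5)) = Add(2, Add(Mul(2, I), -5)) = Add(2, Add(-5, Mul(2, I))) = Add(-3, Mul(2, I)))
B = -15 (B = Add(-3, Mul(2, -6)) = Add(-3, -12) = -15)
Add(Mul(116, Pow(P, -1)), Mul(Function('W')(-20), Pow(B, -1))) = Add(Mul(116, Pow(11, -1)), Mul(1, Pow(-15, -1))) = Add(Mul(116, Rational(1, 11)), Mul(1, Rational(-1, 15))) = Add(Rational(116, 11), Rational(-1, 15)) = Rational(1729, 165)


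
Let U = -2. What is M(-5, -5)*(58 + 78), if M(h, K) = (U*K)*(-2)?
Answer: -2720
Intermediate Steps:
M(h, K) = 4*K (M(h, K) = -2*K*(-2) = 4*K)
M(-5, -5)*(58 + 78) = (4*(-5))*(58 + 78) = -20*136 = -2720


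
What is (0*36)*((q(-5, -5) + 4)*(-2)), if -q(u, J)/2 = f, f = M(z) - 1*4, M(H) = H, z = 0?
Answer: 0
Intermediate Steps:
f = -4 (f = 0 - 1*4 = 0 - 4 = -4)
q(u, J) = 8 (q(u, J) = -2*(-4) = 8)
(0*36)*((q(-5, -5) + 4)*(-2)) = (0*36)*((8 + 4)*(-2)) = 0*(12*(-2)) = 0*(-24) = 0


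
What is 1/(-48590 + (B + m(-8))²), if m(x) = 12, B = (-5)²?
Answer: -1/47221 ≈ -2.1177e-5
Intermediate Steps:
B = 25
1/(-48590 + (B + m(-8))²) = 1/(-48590 + (25 + 12)²) = 1/(-48590 + 37²) = 1/(-48590 + 1369) = 1/(-47221) = -1/47221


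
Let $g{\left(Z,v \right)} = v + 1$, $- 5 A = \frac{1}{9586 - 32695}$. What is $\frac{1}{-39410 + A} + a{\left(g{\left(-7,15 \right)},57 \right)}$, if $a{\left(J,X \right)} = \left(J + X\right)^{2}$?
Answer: $\frac{24266285889176}{4553628449} \approx 5329.0$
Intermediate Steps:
$A = \frac{1}{115545}$ ($A = - \frac{1}{5 \left(9586 - 32695\right)} = - \frac{1}{5 \left(-23109\right)} = \left(- \frac{1}{5}\right) \left(- \frac{1}{23109}\right) = \frac{1}{115545} \approx 8.6546 \cdot 10^{-6}$)
$g{\left(Z,v \right)} = 1 + v$
$\frac{1}{-39410 + A} + a{\left(g{\left(-7,15 \right)},57 \right)} = \frac{1}{-39410 + \frac{1}{115545}} + \left(\left(1 + 15\right) + 57\right)^{2} = \frac{1}{- \frac{4553628449}{115545}} + \left(16 + 57\right)^{2} = - \frac{115545}{4553628449} + 73^{2} = - \frac{115545}{4553628449} + 5329 = \frac{24266285889176}{4553628449}$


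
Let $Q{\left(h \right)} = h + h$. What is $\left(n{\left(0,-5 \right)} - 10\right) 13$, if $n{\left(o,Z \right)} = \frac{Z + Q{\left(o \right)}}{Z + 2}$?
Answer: $- \frac{325}{3} \approx -108.33$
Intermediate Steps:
$Q{\left(h \right)} = 2 h$
$n{\left(o,Z \right)} = \frac{Z + 2 o}{2 + Z}$ ($n{\left(o,Z \right)} = \frac{Z + 2 o}{Z + 2} = \frac{Z + 2 o}{2 + Z}$)
$\left(n{\left(0,-5 \right)} - 10\right) 13 = \left(\frac{-5 + 2 \cdot 0}{2 - 5} - 10\right) 13 = \left(\frac{-5 + 0}{-3} - 10\right) 13 = \left(\left(- \frac{1}{3}\right) \left(-5\right) - 10\right) 13 = \left(\frac{5}{3} - 10\right) 13 = \left(- \frac{25}{3}\right) 13 = - \frac{325}{3}$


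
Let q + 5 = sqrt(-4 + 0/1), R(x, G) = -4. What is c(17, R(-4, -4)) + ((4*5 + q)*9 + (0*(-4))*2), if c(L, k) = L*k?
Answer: 67 + 18*I ≈ 67.0 + 18.0*I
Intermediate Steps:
q = -5 + 2*I (q = -5 + sqrt(-4 + 0/1) = -5 + sqrt(-4 + 0*1) = -5 + sqrt(-4 + 0) = -5 + sqrt(-4) = -5 + 2*I ≈ -5.0 + 2.0*I)
c(17, R(-4, -4)) + ((4*5 + q)*9 + (0*(-4))*2) = 17*(-4) + ((4*5 + (-5 + 2*I))*9 + (0*(-4))*2) = -68 + ((20 + (-5 + 2*I))*9 + 0*2) = -68 + ((15 + 2*I)*9 + 0) = -68 + ((135 + 18*I) + 0) = -68 + (135 + 18*I) = 67 + 18*I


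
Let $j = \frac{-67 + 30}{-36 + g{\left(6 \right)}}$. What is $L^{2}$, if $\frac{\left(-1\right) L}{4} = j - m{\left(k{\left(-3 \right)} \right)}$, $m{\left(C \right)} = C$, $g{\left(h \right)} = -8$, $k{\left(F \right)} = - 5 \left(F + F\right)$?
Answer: $\frac{1646089}{121} \approx 13604.0$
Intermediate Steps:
$k{\left(F \right)} = - 10 F$ ($k{\left(F \right)} = - 5 \cdot 2 F = - 10 F$)
$j = \frac{37}{44}$ ($j = \frac{-67 + 30}{-36 - 8} = - \frac{37}{-44} = \left(-37\right) \left(- \frac{1}{44}\right) = \frac{37}{44} \approx 0.84091$)
$L = \frac{1283}{11}$ ($L = - 4 \left(\frac{37}{44} - \left(-10\right) \left(-3\right)\right) = - 4 \left(\frac{37}{44} - 30\right) = \left(-4\right) \left(- \frac{1283}{44}\right) = \frac{1283}{11} \approx 116.64$)
$L^{2} = \left(\frac{1283}{11}\right)^{2} = \frac{1646089}{121}$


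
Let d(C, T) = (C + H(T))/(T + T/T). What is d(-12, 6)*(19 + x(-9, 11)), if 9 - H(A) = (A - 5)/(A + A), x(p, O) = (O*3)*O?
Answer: -7067/42 ≈ -168.26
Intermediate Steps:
x(p, O) = 3*O² (x(p, O) = (3*O)*O = 3*O²)
H(A) = 9 - (-5 + A)/(2*A) (H(A) = 9 - (A - 5)/(A + A) = 9 - (-5 + A)/(2*A))
d(C, T) = (C + (5 + 17*T)/(2*T))/(1 + T) (d(C, T) = (C + (5 + 17*T)/(2*T))/(T + T/T) = (C + (5 + 17*T)/(2*T))/(T + 1) = (C + (5 + 17*T)/(2*T))/(1 + T))
d(-12, 6)*(19 + x(-9, 11)) = ((½)*(5 + 17*6 + 2*(-12)*6)/(6*(1 + 6)))*(19 + 3*11²) = ((½)*(⅙)*(5 + 102 - 144)/7)*(19 + 3*121) = ((½)*(⅙)*(⅐)*(-37))*(19 + 363) = -37/84*382 = -7067/42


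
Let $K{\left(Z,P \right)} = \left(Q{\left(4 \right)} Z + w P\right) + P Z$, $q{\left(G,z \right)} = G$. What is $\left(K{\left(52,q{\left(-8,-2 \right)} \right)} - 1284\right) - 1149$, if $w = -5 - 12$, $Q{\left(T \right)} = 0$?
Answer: $-2713$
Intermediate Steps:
$w = -17$ ($w = -5 - 12 = -17$)
$K{\left(Z,P \right)} = - 17 P + P Z$ ($K{\left(Z,P \right)} = \left(0 Z - 17 P\right) + P Z = \left(0 - 17 P\right) + P Z = - 17 P + P Z$)
$\left(K{\left(52,q{\left(-8,-2 \right)} \right)} - 1284\right) - 1149 = \left(- 8 \left(-17 + 52\right) - 1284\right) - 1149 = \left(\left(-8\right) 35 - 1284\right) - 1149 = \left(-280 - 1284\right) - 1149 = -1564 - 1149 = -2713$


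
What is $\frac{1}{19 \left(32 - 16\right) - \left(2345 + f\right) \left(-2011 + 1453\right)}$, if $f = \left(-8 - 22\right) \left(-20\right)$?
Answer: $\frac{1}{1643614} \approx 6.0842 \cdot 10^{-7}$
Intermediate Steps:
$f = 600$ ($f = \left(-30\right) \left(-20\right) = 600$)
$\frac{1}{19 \left(32 - 16\right) - \left(2345 + f\right) \left(-2011 + 1453\right)} = \frac{1}{19 \left(32 - 16\right) - \left(2345 + 600\right) \left(-2011 + 1453\right)} = \frac{1}{19 \cdot 16 - 2945 \left(-558\right)} = \frac{1}{304 - -1643310} = \frac{1}{304 + 1643310} = \frac{1}{1643614}$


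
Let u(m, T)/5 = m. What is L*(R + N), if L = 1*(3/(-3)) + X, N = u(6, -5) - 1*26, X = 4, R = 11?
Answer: 45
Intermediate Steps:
u(m, T) = 5*m
N = 4 (N = 5*6 - 1*26 = 30 - 26 = 4)
L = 3 (L = 1*(3/(-3)) + 4 = 1*(3*(-1/3)) + 4 = 1*(-1) + 4 = -1 + 4 = 3)
L*(R + N) = 3*(11 + 4) = 3*15 = 45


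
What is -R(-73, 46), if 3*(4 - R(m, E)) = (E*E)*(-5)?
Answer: -10592/3 ≈ -3530.7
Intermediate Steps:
R(m, E) = 4 + 5*E²/3 (R(m, E) = 4 - E*E*(-5)/3 = 4 - E²*(-5)/3 = 4 - (-5)*E²/3 = 4 + 5*E²/3)
-R(-73, 46) = -(4 + (5/3)*46²) = -(4 + (5/3)*2116) = -(4 + 10580/3) = -1*10592/3 = -10592/3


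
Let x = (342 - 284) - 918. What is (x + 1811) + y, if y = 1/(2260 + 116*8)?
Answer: 3031789/3188 ≈ 951.00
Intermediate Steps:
x = -860 (x = 58 - 918 = -860)
y = 1/3188 (y = 1/(2260 + 928) = 1/3188 ≈ 0.00031368)
(x + 1811) + y = (-860 + 1811) + 1/3188 = 951 + 1/3188 = 3031789/3188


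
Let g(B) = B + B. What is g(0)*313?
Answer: 0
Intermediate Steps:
g(B) = 2*B
g(0)*313 = (2*0)*313 = 0*313 = 0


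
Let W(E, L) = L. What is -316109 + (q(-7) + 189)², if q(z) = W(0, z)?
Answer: -282985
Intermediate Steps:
q(z) = z
-316109 + (q(-7) + 189)² = -316109 + (-7 + 189)² = -316109 + 182² = -316109 + 33124 = -282985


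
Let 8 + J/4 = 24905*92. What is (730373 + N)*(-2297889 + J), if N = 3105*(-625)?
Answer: -8310944503988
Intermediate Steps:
N = -1940625
J = 9165008 (J = -32 + 4*(24905*92) = -32 + 4*2291260 = -32 + 9165040 = 9165008)
(730373 + N)*(-2297889 + J) = (730373 - 1940625)*(-2297889 + 9165008) = -1210252*6867119 = -8310944503988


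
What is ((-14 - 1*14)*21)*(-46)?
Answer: 27048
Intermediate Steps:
((-14 - 1*14)*21)*(-46) = ((-14 - 14)*21)*(-46) = -28*21*(-46) = -588*(-46) = 27048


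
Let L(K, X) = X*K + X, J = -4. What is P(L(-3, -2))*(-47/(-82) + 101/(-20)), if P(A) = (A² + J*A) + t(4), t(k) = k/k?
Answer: -3671/820 ≈ -4.4768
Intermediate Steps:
t(k) = 1
L(K, X) = X + K*X (L(K, X) = K*X + X = X + K*X)
P(A) = 1 + A² - 4*A (P(A) = (A² - 4*A) + 1 = 1 + A² - 4*A)
P(L(-3, -2))*(-47/(-82) + 101/(-20)) = (1 + (-2*(1 - 3))² - (-8)*(1 - 3))*(-47/(-82) + 101/(-20)) = (1 + (-2*(-2))² - (-8)*(-2))*(-47*(-1/82) + 101*(-1/20)) = (1 + 4² - 4*4)*(47/82 - 101/20) = (1 + 16 - 16)*(-3671/820) = 1*(-3671/820) = -3671/820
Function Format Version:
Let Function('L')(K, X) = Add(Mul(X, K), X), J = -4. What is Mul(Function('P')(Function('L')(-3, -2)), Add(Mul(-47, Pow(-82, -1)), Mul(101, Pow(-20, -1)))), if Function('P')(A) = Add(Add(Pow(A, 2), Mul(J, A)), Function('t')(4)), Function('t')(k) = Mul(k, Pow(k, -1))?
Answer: Rational(-3671, 820) ≈ -4.4768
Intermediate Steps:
Function('t')(k) = 1
Function('L')(K, X) = Add(X, Mul(K, X)) (Function('L')(K, X) = Add(Mul(K, X), X) = Add(X, Mul(K, X)))
Function('P')(A) = Add(1, Pow(A, 2), Mul(-4, A)) (Function('P')(A) = Add(Add(Pow(A, 2), Mul(-4, A)), 1) = Add(1, Pow(A, 2), Mul(-4, A)))
Mul(Function('P')(Function('L')(-3, -2)), Add(Mul(-47, Pow(-82, -1)), Mul(101, Pow(-20, -1)))) = Mul(Add(1, Pow(Mul(-2, Add(1, -3)), 2), Mul(-4, Mul(-2, Add(1, -3)))), Add(Mul(-47, Pow(-82, -1)), Mul(101, Pow(-20, -1)))) = Mul(Add(1, Pow(Mul(-2, -2), 2), Mul(-4, Mul(-2, -2))), Add(Mul(-47, Rational(-1, 82)), Mul(101, Rational(-1, 20)))) = Mul(Add(1, Pow(4, 2), Mul(-4, 4)), Add(Rational(47, 82), Rational(-101, 20))) = Mul(Add(1, 16, -16), Rational(-3671, 820)) = Mul(1, Rational(-3671, 820)) = Rational(-3671, 820)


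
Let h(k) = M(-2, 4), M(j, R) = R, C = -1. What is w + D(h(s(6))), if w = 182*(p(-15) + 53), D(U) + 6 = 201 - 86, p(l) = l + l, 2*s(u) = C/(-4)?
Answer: 4295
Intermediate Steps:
s(u) = ⅛ (s(u) = (-1/(-4))/2 = (-1*(-¼))/2 = (½)*(¼) = ⅛)
h(k) = 4
p(l) = 2*l
D(U) = 109 (D(U) = -6 + (201 - 86) = -6 + 115 = 109)
w = 4186 (w = 182*(2*(-15) + 53) = 182*(-30 + 53) = 182*23 = 4186)
w + D(h(s(6))) = 4186 + 109 = 4295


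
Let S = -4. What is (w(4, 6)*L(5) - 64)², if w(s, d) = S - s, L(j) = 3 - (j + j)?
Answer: 64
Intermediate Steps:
L(j) = 3 - 2*j
w(s, d) = -4 - s
(w(4, 6)*L(5) - 64)² = ((-4 - 1*4)*(3 - 2*5) - 64)² = ((-4 - 4)*(3 - 10) - 64)² = (-8*(-7) - 64)² = (56 - 64)² = (-8)² = 64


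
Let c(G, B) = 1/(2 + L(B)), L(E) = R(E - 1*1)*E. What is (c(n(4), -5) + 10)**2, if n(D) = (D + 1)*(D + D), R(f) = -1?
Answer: 5041/49 ≈ 102.88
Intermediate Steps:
n(D) = 2*D*(1 + D) (n(D) = (1 + D)*(2*D) = 2*D*(1 + D))
L(E) = -E
c(G, B) = 1/(2 - B)
(c(n(4), -5) + 10)**2 = (1/(2 - 1*(-5)) + 10)**2 = (1/(2 + 5) + 10)**2 = (1/7 + 10)**2 = (71/7)**2 = 5041/49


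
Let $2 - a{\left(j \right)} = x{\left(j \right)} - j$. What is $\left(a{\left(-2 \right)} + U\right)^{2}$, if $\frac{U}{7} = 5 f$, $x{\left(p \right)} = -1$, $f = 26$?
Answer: $829921$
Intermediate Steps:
$a{\left(j \right)} = 3 + j$ ($a{\left(j \right)} = 2 - \left(-1 - j\right) = 2 + \left(1 + j\right) = 3 + j$)
$U = 910$ ($U = 7 \cdot 5 \cdot 26 = 7 \cdot 130 = 910$)
$\left(a{\left(-2 \right)} + U\right)^{2} = \left(\left(3 - 2\right) + 910\right)^{2} = \left(1 + 910\right)^{2} = 911^{2} = 829921$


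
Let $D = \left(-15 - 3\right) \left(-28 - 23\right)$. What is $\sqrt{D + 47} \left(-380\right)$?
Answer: $- 380 \sqrt{965} \approx -11804.0$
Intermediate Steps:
$D = 918$ ($D = \left(-18\right) \left(-51\right) = 918$)
$\sqrt{D + 47} \left(-380\right) = \sqrt{918 + 47} \left(-380\right) = \sqrt{965} \left(-380\right) = - 380 \sqrt{965}$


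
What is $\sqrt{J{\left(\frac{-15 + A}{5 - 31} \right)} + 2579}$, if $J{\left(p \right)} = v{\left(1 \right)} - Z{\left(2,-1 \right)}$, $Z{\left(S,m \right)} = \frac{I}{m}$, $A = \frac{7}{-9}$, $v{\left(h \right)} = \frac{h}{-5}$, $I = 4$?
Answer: $\frac{\sqrt{64570}}{5} \approx 50.821$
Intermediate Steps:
$v{\left(h \right)} = - \frac{h}{5}$ ($v{\left(h \right)} = h \left(- \frac{1}{5}\right) = - \frac{h}{5}$)
$A = - \frac{7}{9}$ ($A = 7 \left(- \frac{1}{9}\right) = - \frac{7}{9} \approx -0.77778$)
$Z{\left(S,m \right)} = \frac{4}{m}$
$J{\left(p \right)} = \frac{19}{5}$ ($J{\left(p \right)} = \left(- \frac{1}{5}\right) 1 - \frac{4}{-1} = - \frac{1}{5} - 4 \left(-1\right) = - \frac{1}{5} - -4 = - \frac{1}{5} + 4 = \frac{19}{5}$)
$\sqrt{J{\left(\frac{-15 + A}{5 - 31} \right)} + 2579} = \sqrt{\frac{19}{5} + 2579} = \sqrt{\frac{12914}{5}} = \frac{\sqrt{64570}}{5}$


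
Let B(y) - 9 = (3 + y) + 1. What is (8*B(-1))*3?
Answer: 288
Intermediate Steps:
B(y) = 13 + y (B(y) = 9 + ((3 + y) + 1) = 9 + (4 + y) = 13 + y)
(8*B(-1))*3 = (8*(13 - 1))*3 = (8*12)*3 = 96*3 = 288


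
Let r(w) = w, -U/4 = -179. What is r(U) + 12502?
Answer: 13218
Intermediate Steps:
U = 716 (U = -4*(-179) = 716)
r(U) + 12502 = 716 + 12502 = 13218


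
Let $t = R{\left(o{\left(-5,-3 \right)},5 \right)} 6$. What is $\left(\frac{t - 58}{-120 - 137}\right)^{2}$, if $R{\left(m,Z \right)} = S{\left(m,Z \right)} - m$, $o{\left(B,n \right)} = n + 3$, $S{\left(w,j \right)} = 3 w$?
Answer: $\frac{3364}{66049} \approx 0.050932$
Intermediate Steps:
$o{\left(B,n \right)} = 3 + n$
$R{\left(m,Z \right)} = 2 m$ ($R{\left(m,Z \right)} = 3 m - m = 2 m$)
$t = 0$ ($t = 2 \left(3 - 3\right) 6 = 2 \cdot 0 \cdot 6 = 0 \cdot 6 = 0$)
$\left(\frac{t - 58}{-120 - 137}\right)^{2} = \left(\frac{0 - 58}{-120 - 137}\right)^{2} = \left(- \frac{58}{-257}\right)^{2} = \left(\left(-58\right) \left(- \frac{1}{257}\right)\right)^{2} = \left(\frac{58}{257}\right)^{2} = \frac{3364}{66049}$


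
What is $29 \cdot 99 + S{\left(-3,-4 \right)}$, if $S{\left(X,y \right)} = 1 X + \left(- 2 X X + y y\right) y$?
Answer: $2876$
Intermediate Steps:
$S{\left(X,y \right)} = X + y \left(y^{2} - 2 X^{2}\right)$ ($S{\left(X,y \right)} = X + \left(- 2 X^{2} + y^{2}\right) y = X + \left(y^{2} - 2 X^{2}\right) y = X + y \left(y^{2} - 2 X^{2}\right)$)
$29 \cdot 99 + S{\left(-3,-4 \right)} = 29 \cdot 99 - \left(3 - 72 + 64\right) = 2871 - \left(67 - 72\right) = 2871 - -5 = 2871 + 5 = 2876$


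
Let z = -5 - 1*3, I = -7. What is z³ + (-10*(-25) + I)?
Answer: -269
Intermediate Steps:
z = -8 (z = -5 - 3 = -8)
z³ + (-10*(-25) + I) = (-8)³ + (-10*(-25) - 7) = -512 + (250 - 7) = -512 + 243 = -269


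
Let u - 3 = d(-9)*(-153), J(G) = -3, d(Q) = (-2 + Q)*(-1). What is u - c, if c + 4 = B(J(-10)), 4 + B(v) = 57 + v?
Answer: -1726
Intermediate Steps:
d(Q) = 2 - Q
B(v) = 53 + v (B(v) = -4 + (57 + v) = 53 + v)
u = -1680 (u = 3 + (2 - 1*(-9))*(-153) = 3 + (2 + 9)*(-153) = 3 + 11*(-153) = 3 - 1683 = -1680)
c = 46 (c = -4 + (53 - 3) = -4 + 50 = 46)
u - c = -1680 - 1*46 = -1680 - 46 = -1726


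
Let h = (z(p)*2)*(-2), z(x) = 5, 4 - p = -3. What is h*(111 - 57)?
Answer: -1080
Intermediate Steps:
p = 7 (p = 4 - 1*(-3) = 4 + 3 = 7)
h = -20 (h = (5*2)*(-2) = 10*(-2) = -20)
h*(111 - 57) = -20*(111 - 57) = -20*54 = -1080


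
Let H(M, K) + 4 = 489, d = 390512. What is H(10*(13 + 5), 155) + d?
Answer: 390997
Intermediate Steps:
H(M, K) = 485 (H(M, K) = -4 + 489 = 485)
H(10*(13 + 5), 155) + d = 485 + 390512 = 390997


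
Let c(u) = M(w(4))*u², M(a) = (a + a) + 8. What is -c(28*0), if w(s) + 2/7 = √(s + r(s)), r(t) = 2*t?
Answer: 0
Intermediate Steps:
w(s) = -2/7 + √3*√s (w(s) = -2/7 + √(s + 2*s) = -2/7 + √(3*s) = -2/7 + √3*√s)
M(a) = 8 + 2*a (M(a) = 2*a + 8 = 8 + 2*a)
c(u) = u²*(52/7 + 4*√3) (c(u) = (8 + 2*(-2/7 + √3*√4))*u² = (8 + 2*(-2/7 + √3*2))*u² = (8 + 2*(-2/7 + 2*√3))*u² = (8 + (-4/7 + 4*√3))*u² = (52/7 + 4*√3)*u² = u²*(52/7 + 4*√3))
-c(28*0) = -(28*0)²*(52/7 + 4*√3) = -0²*(52/7 + 4*√3) = -0*(52/7 + 4*√3) = -1*0 = 0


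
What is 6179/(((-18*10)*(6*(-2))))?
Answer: 6179/2160 ≈ 2.8606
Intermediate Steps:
6179/(((-18*10)*(6*(-2)))) = 6179/((-180*(-12))) = 6179/2160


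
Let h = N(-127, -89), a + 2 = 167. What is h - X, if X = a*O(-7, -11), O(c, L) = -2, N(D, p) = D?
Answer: 203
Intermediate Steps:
a = 165 (a = -2 + 167 = 165)
X = -330 (X = 165*(-2) = -330)
h = -127
h - X = -127 - 1*(-330) = -127 + 330 = 203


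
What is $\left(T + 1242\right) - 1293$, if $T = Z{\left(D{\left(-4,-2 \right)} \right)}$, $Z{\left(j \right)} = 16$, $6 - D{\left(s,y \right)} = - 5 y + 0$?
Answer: $-35$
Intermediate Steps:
$D{\left(s,y \right)} = 6 + 5 y$ ($D{\left(s,y \right)} = 6 - \left(- 5 y + 0\right) = 6 - - 5 y = 6 + 5 y$)
$T = 16$
$\left(T + 1242\right) - 1293 = \left(16 + 1242\right) - 1293 = 1258 - 1293 = -35$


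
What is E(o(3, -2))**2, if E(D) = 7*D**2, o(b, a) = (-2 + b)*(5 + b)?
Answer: 200704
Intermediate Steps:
E(o(3, -2))**2 = (7*(-10 + 3**2 + 3*3)**2)**2 = (7*(-10 + 9 + 9)**2)**2 = (7*8**2)**2 = (7*64)**2 = 448**2 = 200704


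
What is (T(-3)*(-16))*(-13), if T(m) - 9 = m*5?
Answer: -1248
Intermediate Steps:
T(m) = 9 + 5*m (T(m) = 9 + m*5 = 9 + 5*m)
(T(-3)*(-16))*(-13) = ((9 + 5*(-3))*(-16))*(-13) = ((9 - 15)*(-16))*(-13) = -6*(-16)*(-13) = 96*(-13) = -1248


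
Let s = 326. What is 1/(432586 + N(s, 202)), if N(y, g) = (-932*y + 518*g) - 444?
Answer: 1/232946 ≈ 4.2928e-6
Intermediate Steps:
N(y, g) = -444 - 932*y + 518*g
1/(432586 + N(s, 202)) = 1/(432586 + (-444 - 932*326 + 518*202)) = 1/(432586 + (-444 - 303832 + 104636)) = 1/(432586 - 199640) = 1/232946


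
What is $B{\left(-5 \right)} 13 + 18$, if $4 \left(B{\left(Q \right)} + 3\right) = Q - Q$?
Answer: $-21$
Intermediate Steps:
$B{\left(Q \right)} = -3$ ($B{\left(Q \right)} = -3 + \frac{Q - Q}{4} = -3 + \frac{1}{4} \cdot 0 = -3 + 0 = -3$)
$B{\left(-5 \right)} 13 + 18 = \left(-3\right) 13 + 18 = -39 + 18 = -21$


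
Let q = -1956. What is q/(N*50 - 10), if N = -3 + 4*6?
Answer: -489/260 ≈ -1.8808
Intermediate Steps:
N = 21 (N = -3 + 24 = 21)
q/(N*50 - 10) = -1956/(21*50 - 10) = -1956/(1050 - 10) = -1956/1040 = -1956*1/1040 = -489/260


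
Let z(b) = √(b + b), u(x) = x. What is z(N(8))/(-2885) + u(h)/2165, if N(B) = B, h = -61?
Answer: -36929/1249205 ≈ -0.029562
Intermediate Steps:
z(b) = √2*√b (z(b) = √(2*b) = √2*√b)
z(N(8))/(-2885) + u(h)/2165 = (√2*√8)/(-2885) - 61/2165 = (√2*(2*√2))*(-1/2885) - 61*1/2165 = 4*(-1/2885) - 61/2165 = -4/2885 - 61/2165 = -36929/1249205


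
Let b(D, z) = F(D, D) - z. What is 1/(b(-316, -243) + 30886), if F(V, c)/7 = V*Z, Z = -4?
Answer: 1/39977 ≈ 2.5014e-5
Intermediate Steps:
F(V, c) = -28*V (F(V, c) = 7*(V*(-4)) = 7*(-4*V) = -28*V)
b(D, z) = -z - 28*D (b(D, z) = -28*D - z = -z - 28*D)
1/(b(-316, -243) + 30886) = 1/((-1*(-243) - 28*(-316)) + 30886) = 1/((243 + 8848) + 30886) = 1/(9091 + 30886) = 1/39977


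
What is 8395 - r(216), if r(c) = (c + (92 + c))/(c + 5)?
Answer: 1854771/221 ≈ 8392.6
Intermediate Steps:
r(c) = (92 + 2*c)/(5 + c)
8395 - r(216) = 8395 - 2*(46 + 216)/(5 + 216) = 8395 - 2*262/221 = 8395 - 1*524/221 = 8395 - 524/221 = 1854771/221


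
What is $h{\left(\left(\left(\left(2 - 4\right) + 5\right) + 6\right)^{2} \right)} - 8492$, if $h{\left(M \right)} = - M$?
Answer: $-8573$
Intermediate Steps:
$h{\left(\left(\left(\left(2 - 4\right) + 5\right) + 6\right)^{2} \right)} - 8492 = - \left(\left(\left(2 - 4\right) + 5\right) + 6\right)^{2} - 8492 = - \left(\left(-2 + 5\right) + 6\right)^{2} - 8492 = - \left(3 + 6\right)^{2} - 8492 = - 9^{2} - 8492 = \left(-1\right) 81 - 8492 = -81 - 8492 = -8573$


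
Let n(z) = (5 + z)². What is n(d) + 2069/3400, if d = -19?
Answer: 668469/3400 ≈ 196.61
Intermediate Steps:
n(d) + 2069/3400 = (5 - 19)² + 2069/3400 = (-14)² + 2069*(1/3400) = 196 + 2069/3400 = 668469/3400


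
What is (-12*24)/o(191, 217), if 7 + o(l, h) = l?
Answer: -36/23 ≈ -1.5652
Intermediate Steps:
o(l, h) = -7 + l
(-12*24)/o(191, 217) = (-12*24)/(-7 + 191) = -288/184 = -288*1/184 = -36/23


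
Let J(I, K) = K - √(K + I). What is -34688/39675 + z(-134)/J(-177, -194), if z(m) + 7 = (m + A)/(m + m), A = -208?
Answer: (-4648192*√371 + 871318523*I)/(5316450*(√371 - 194*I)) ≈ -0.84509 - 0.0029008*I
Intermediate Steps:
J(I, K) = K - √(I + K)
z(m) = -7 + (-208 + m)/(2*m) (z(m) = -7 + (m - 208)/(m + m) = -7 + (-208 + m)/((2*m)) = -7 + (-208 + m)*(1/(2*m)) = -7 + (-208 + m)/(2*m))
-34688/39675 + z(-134)/J(-177, -194) = -34688/39675 + (-13/2 - 104/(-134))/(-194 - √(-177 - 194)) = -34688*1/39675 + (-13/2 - 104*(-1/134))/(-194 - √(-371)) = -34688/39675 + (-13/2 + 52/67)/(-194 - I*√371) = -34688/39675 - 767/(134*(-194 - I*√371))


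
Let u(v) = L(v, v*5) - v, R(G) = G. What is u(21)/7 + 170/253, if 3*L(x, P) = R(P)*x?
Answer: 25976/253 ≈ 102.67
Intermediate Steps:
L(x, P) = P*x/3 (L(x, P) = (P*x)/3 = P*x/3)
u(v) = -v + 5*v²/3 (u(v) = (v*5)*v/3 - v = (5*v)*v/3 - v = 5*v²/3 - v = -v + 5*v²/3)
u(21)/7 + 170/253 = ((⅓)*21*(-3 + 5*21))/7 + 170/253 = ((⅓)*21*(-3 + 105))*(⅐) + 170*(1/253) = ((⅓)*21*102)*(⅐) + 170/253 = 714*(⅐) + 170/253 = 102 + 170/253 = 25976/253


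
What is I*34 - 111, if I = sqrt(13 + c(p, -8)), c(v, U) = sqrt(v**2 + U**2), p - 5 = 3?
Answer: -111 + 34*sqrt(13 + 8*sqrt(2)) ≈ 56.650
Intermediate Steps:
p = 8 (p = 5 + 3 = 8)
c(v, U) = sqrt(U**2 + v**2)
I = sqrt(13 + 8*sqrt(2)) (I = sqrt(13 + sqrt((-8)**2 + 8**2)) = sqrt(13 + sqrt(64 + 64)) = sqrt(13 + sqrt(128)) = sqrt(13 + 8*sqrt(2)) ≈ 4.9309)
I*34 - 111 = sqrt(13 + 8*sqrt(2))*34 - 111 = 34*sqrt(13 + 8*sqrt(2)) - 111 = -111 + 34*sqrt(13 + 8*sqrt(2))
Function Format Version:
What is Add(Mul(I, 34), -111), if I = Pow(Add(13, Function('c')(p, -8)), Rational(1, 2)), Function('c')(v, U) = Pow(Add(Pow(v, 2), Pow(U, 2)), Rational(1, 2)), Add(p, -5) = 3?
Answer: Add(-111, Mul(34, Pow(Add(13, Mul(8, Pow(2, Rational(1, 2)))), Rational(1, 2)))) ≈ 56.650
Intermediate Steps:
p = 8 (p = Add(5, 3) = 8)
Function('c')(v, U) = Pow(Add(Pow(U, 2), Pow(v, 2)), Rational(1, 2))
I = Pow(Add(13, Mul(8, Pow(2, Rational(1, 2)))), Rational(1, 2)) (I = Pow(Add(13, Pow(Add(Pow(-8, 2), Pow(8, 2)), Rational(1, 2))), Rational(1, 2)) = Pow(Add(13, Pow(Add(64, 64), Rational(1, 2))), Rational(1, 2)) = Pow(Add(13, Pow(128, Rational(1, 2))), Rational(1, 2)) = Pow(Add(13, Mul(8, Pow(2, Rational(1, 2)))), Rational(1, 2)) ≈ 4.9309)
Add(Mul(I, 34), -111) = Add(Mul(Pow(Add(13, Mul(8, Pow(2, Rational(1, 2)))), Rational(1, 2)), 34), -111) = Add(Mul(34, Pow(Add(13, Mul(8, Pow(2, Rational(1, 2)))), Rational(1, 2))), -111) = Add(-111, Mul(34, Pow(Add(13, Mul(8, Pow(2, Rational(1, 2)))), Rational(1, 2))))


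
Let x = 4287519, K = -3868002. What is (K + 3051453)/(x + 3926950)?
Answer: -816549/8214469 ≈ -0.099404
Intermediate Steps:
(K + 3051453)/(x + 3926950) = (-3868002 + 3051453)/(4287519 + 3926950) = -816549/8214469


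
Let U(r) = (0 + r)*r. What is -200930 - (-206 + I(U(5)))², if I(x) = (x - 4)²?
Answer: -256155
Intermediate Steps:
U(r) = r² (U(r) = r*r = r²)
I(x) = (-4 + x)²
-200930 - (-206 + I(U(5)))² = -200930 - (-206 + (-4 + 5²)²)² = -200930 - (-206 + (-4 + 25)²)² = -200930 - (-206 + 21²)² = -200930 - (-206 + 441)² = -200930 - 1*235² = -200930 - 1*55225 = -200930 - 55225 = -256155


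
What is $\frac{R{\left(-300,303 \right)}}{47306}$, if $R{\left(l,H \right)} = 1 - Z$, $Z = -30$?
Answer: $\frac{1}{1526} \approx 0.00065531$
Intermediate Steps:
$R{\left(l,H \right)} = 31$ ($R{\left(l,H \right)} = 1 - -30 = 1 + 30 = 31$)
$\frac{R{\left(-300,303 \right)}}{47306} = \frac{31}{47306} = 31 \cdot \frac{1}{47306} = \frac{1}{1526}$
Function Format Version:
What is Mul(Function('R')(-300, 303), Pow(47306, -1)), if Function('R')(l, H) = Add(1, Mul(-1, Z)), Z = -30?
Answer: Rational(1, 1526) ≈ 0.00065531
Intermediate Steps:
Function('R')(l, H) = 31 (Function('R')(l, H) = Add(1, Mul(-1, -30)) = Add(1, 30) = 31)
Mul(Function('R')(-300, 303), Pow(47306, -1)) = Mul(31, Pow(47306, -1)) = Mul(31, Rational(1, 47306)) = Rational(1, 1526)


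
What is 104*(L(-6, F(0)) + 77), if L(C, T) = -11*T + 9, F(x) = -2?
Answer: 11232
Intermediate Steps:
L(C, T) = 9 - 11*T
104*(L(-6, F(0)) + 77) = 104*((9 - 11*(-2)) + 77) = 104*((9 + 22) + 77) = 104*(31 + 77) = 104*108 = 11232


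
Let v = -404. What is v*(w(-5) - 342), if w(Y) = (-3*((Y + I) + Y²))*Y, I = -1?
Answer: 23028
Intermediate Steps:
w(Y) = Y*(3 - 3*Y - 3*Y²) (w(Y) = (-3*((Y - 1) + Y²))*Y = (-3*((-1 + Y) + Y²))*Y = (-3*(-1 + Y + Y²))*Y = (3 - 3*Y - 3*Y²)*Y = Y*(3 - 3*Y - 3*Y²))
v*(w(-5) - 342) = -404*(3*(-5)*(1 - 1*(-5) - 1*(-5)²) - 342) = -404*(3*(-5)*(1 + 5 - 1*25) - 342) = -404*(3*(-5)*(1 + 5 - 25) - 342) = -404*(3*(-5)*(-19) - 342) = -404*(285 - 342) = -404*(-57) = 23028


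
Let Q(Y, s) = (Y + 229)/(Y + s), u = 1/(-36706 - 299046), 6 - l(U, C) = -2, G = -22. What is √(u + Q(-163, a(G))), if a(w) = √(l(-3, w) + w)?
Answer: √83938*√((22159795 - I*√14)/(-163 + I*√14))/167876 ≈ 0.007301 - 0.6362*I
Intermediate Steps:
l(U, C) = 8 (l(U, C) = 6 - 1*(-2) = 6 + 2 = 8)
u = -1/335752 (u = 1/(-335752) = -1/335752 ≈ -2.9784e-6)
a(w) = √(8 + w)
Q(Y, s) = (229 + Y)/(Y + s)
√(u + Q(-163, a(G))) = √(-1/335752 + (229 - 163)/(-163 + √(8 - 22))) = √(-1/335752 + 66/(-163 + √(-14))) = √(-1/335752 + 66/(-163 + I*√14))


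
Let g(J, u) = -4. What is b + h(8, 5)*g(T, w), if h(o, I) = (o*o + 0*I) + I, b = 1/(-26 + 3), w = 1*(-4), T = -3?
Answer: -6349/23 ≈ -276.04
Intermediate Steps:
w = -4
b = -1/23 (b = 1/(-23) = -1/23 ≈ -0.043478)
h(o, I) = I + o**2 (h(o, I) = (o**2 + 0) + I = o**2 + I = I + o**2)
b + h(8, 5)*g(T, w) = -1/23 + (5 + 8**2)*(-4) = -1/23 + (5 + 64)*(-4) = -1/23 + 69*(-4) = -1/23 - 276 = -6349/23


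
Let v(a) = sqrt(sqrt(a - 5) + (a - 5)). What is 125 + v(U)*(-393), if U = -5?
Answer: 125 - 393*sqrt(-10 + I*sqrt(10)) ≈ -69.145 - 1257.8*I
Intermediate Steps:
v(a) = sqrt(-5 + a + sqrt(-5 + a)) (v(a) = sqrt(sqrt(-5 + a) + (-5 + a)) = sqrt(-5 + a + sqrt(-5 + a)))
125 + v(U)*(-393) = 125 + sqrt(-5 - 5 + sqrt(-5 - 5))*(-393) = 125 + sqrt(-5 - 5 + sqrt(-10))*(-393) = 125 + sqrt(-5 - 5 + I*sqrt(10))*(-393) = 125 + sqrt(-10 + I*sqrt(10))*(-393) = 125 - 393*sqrt(-10 + I*sqrt(10))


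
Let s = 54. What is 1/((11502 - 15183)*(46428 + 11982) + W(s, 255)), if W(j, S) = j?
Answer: -1/215007156 ≈ -4.6510e-9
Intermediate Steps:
1/((11502 - 15183)*(46428 + 11982) + W(s, 255)) = 1/((11502 - 15183)*(46428 + 11982) + 54) = 1/(-3681*58410 + 54) = 1/(-215007210 + 54) = 1/(-215007156) = -1/215007156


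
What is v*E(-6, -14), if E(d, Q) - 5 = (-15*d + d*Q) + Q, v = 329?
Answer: 54285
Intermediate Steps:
E(d, Q) = 5 + Q - 15*d + Q*d (E(d, Q) = 5 + ((-15*d + d*Q) + Q) = 5 + ((-15*d + Q*d) + Q) = 5 + (Q - 15*d + Q*d) = 5 + Q - 15*d + Q*d)
v*E(-6, -14) = 329*(5 - 14 - 15*(-6) - 14*(-6)) = 329*(5 - 14 + 90 + 84) = 329*165 = 54285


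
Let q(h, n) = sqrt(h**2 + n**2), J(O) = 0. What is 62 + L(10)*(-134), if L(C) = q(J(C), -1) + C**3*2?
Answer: -268072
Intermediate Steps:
L(C) = 1 + 2*C**3 (L(C) = sqrt(0**2 + (-1)**2) + C**3*2 = sqrt(0 + 1) + 2*C**3 = sqrt(1) + 2*C**3 = 1 + 2*C**3)
62 + L(10)*(-134) = 62 + (1 + 2*10**3)*(-134) = 62 + (1 + 2*1000)*(-134) = 62 + (1 + 2000)*(-134) = 62 + 2001*(-134) = 62 - 268134 = -268072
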